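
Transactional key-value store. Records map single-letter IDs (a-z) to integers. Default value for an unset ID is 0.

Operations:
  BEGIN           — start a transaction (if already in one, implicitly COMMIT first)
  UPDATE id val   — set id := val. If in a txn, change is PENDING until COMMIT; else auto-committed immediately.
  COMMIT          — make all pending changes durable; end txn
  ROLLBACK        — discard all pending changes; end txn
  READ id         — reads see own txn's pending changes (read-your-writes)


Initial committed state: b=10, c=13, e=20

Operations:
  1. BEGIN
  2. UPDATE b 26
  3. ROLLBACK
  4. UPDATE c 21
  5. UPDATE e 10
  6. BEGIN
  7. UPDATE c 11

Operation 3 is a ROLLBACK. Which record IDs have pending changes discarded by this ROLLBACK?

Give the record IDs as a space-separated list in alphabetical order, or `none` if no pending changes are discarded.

Initial committed: {b=10, c=13, e=20}
Op 1: BEGIN: in_txn=True, pending={}
Op 2: UPDATE b=26 (pending; pending now {b=26})
Op 3: ROLLBACK: discarded pending ['b']; in_txn=False
Op 4: UPDATE c=21 (auto-commit; committed c=21)
Op 5: UPDATE e=10 (auto-commit; committed e=10)
Op 6: BEGIN: in_txn=True, pending={}
Op 7: UPDATE c=11 (pending; pending now {c=11})
ROLLBACK at op 3 discards: ['b']

Answer: b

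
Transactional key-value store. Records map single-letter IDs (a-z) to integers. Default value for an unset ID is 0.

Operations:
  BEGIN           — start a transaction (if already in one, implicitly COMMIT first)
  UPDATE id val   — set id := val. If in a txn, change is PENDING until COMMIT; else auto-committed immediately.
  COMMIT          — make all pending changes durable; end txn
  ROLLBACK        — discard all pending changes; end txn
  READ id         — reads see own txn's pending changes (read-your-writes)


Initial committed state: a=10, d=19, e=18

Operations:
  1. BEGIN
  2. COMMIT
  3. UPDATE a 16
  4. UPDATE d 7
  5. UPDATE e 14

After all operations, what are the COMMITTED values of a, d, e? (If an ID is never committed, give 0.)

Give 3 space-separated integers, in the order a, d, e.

Initial committed: {a=10, d=19, e=18}
Op 1: BEGIN: in_txn=True, pending={}
Op 2: COMMIT: merged [] into committed; committed now {a=10, d=19, e=18}
Op 3: UPDATE a=16 (auto-commit; committed a=16)
Op 4: UPDATE d=7 (auto-commit; committed d=7)
Op 5: UPDATE e=14 (auto-commit; committed e=14)
Final committed: {a=16, d=7, e=14}

Answer: 16 7 14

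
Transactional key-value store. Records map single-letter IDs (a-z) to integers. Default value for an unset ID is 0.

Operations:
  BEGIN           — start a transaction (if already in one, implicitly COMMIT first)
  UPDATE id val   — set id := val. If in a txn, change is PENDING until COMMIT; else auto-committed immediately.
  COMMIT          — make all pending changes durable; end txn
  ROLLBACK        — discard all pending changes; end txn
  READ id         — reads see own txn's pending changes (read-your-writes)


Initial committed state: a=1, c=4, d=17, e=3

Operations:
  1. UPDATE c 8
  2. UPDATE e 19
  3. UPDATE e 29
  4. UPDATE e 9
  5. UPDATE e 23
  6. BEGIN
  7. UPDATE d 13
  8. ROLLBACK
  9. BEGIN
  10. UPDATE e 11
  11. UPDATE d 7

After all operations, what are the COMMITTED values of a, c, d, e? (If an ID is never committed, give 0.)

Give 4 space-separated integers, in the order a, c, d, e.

Initial committed: {a=1, c=4, d=17, e=3}
Op 1: UPDATE c=8 (auto-commit; committed c=8)
Op 2: UPDATE e=19 (auto-commit; committed e=19)
Op 3: UPDATE e=29 (auto-commit; committed e=29)
Op 4: UPDATE e=9 (auto-commit; committed e=9)
Op 5: UPDATE e=23 (auto-commit; committed e=23)
Op 6: BEGIN: in_txn=True, pending={}
Op 7: UPDATE d=13 (pending; pending now {d=13})
Op 8: ROLLBACK: discarded pending ['d']; in_txn=False
Op 9: BEGIN: in_txn=True, pending={}
Op 10: UPDATE e=11 (pending; pending now {e=11})
Op 11: UPDATE d=7 (pending; pending now {d=7, e=11})
Final committed: {a=1, c=8, d=17, e=23}

Answer: 1 8 17 23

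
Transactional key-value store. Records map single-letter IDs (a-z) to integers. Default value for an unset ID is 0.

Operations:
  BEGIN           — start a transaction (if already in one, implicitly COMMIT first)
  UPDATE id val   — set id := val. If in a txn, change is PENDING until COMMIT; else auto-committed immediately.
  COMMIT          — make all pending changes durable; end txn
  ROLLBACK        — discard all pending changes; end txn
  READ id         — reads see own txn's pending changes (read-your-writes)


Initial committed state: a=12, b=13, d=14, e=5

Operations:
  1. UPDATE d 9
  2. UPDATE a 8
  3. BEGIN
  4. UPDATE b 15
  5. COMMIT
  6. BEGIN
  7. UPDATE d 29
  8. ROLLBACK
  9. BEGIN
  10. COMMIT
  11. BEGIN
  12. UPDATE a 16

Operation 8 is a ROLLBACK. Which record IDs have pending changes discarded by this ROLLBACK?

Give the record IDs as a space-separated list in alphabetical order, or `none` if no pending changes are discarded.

Initial committed: {a=12, b=13, d=14, e=5}
Op 1: UPDATE d=9 (auto-commit; committed d=9)
Op 2: UPDATE a=8 (auto-commit; committed a=8)
Op 3: BEGIN: in_txn=True, pending={}
Op 4: UPDATE b=15 (pending; pending now {b=15})
Op 5: COMMIT: merged ['b'] into committed; committed now {a=8, b=15, d=9, e=5}
Op 6: BEGIN: in_txn=True, pending={}
Op 7: UPDATE d=29 (pending; pending now {d=29})
Op 8: ROLLBACK: discarded pending ['d']; in_txn=False
Op 9: BEGIN: in_txn=True, pending={}
Op 10: COMMIT: merged [] into committed; committed now {a=8, b=15, d=9, e=5}
Op 11: BEGIN: in_txn=True, pending={}
Op 12: UPDATE a=16 (pending; pending now {a=16})
ROLLBACK at op 8 discards: ['d']

Answer: d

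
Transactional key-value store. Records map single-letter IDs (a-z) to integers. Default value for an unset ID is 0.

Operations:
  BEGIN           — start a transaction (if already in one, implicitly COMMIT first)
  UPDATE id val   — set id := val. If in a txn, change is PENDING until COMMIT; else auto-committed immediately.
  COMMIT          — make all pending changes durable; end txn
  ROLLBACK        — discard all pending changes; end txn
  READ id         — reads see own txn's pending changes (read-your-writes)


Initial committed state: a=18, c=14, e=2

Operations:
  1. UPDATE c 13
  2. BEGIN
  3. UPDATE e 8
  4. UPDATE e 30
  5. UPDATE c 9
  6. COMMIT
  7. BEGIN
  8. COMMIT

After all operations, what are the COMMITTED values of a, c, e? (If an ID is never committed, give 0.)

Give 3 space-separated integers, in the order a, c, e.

Initial committed: {a=18, c=14, e=2}
Op 1: UPDATE c=13 (auto-commit; committed c=13)
Op 2: BEGIN: in_txn=True, pending={}
Op 3: UPDATE e=8 (pending; pending now {e=8})
Op 4: UPDATE e=30 (pending; pending now {e=30})
Op 5: UPDATE c=9 (pending; pending now {c=9, e=30})
Op 6: COMMIT: merged ['c', 'e'] into committed; committed now {a=18, c=9, e=30}
Op 7: BEGIN: in_txn=True, pending={}
Op 8: COMMIT: merged [] into committed; committed now {a=18, c=9, e=30}
Final committed: {a=18, c=9, e=30}

Answer: 18 9 30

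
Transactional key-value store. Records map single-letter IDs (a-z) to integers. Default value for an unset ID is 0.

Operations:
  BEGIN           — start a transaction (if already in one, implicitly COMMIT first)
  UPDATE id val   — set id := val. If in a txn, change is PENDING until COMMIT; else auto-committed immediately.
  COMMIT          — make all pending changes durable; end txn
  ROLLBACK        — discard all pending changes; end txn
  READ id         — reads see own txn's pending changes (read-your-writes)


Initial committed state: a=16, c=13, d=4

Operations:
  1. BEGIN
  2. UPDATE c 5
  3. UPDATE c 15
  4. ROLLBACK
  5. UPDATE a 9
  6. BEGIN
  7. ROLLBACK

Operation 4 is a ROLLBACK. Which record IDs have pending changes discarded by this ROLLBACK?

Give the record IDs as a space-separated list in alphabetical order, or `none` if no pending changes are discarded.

Answer: c

Derivation:
Initial committed: {a=16, c=13, d=4}
Op 1: BEGIN: in_txn=True, pending={}
Op 2: UPDATE c=5 (pending; pending now {c=5})
Op 3: UPDATE c=15 (pending; pending now {c=15})
Op 4: ROLLBACK: discarded pending ['c']; in_txn=False
Op 5: UPDATE a=9 (auto-commit; committed a=9)
Op 6: BEGIN: in_txn=True, pending={}
Op 7: ROLLBACK: discarded pending []; in_txn=False
ROLLBACK at op 4 discards: ['c']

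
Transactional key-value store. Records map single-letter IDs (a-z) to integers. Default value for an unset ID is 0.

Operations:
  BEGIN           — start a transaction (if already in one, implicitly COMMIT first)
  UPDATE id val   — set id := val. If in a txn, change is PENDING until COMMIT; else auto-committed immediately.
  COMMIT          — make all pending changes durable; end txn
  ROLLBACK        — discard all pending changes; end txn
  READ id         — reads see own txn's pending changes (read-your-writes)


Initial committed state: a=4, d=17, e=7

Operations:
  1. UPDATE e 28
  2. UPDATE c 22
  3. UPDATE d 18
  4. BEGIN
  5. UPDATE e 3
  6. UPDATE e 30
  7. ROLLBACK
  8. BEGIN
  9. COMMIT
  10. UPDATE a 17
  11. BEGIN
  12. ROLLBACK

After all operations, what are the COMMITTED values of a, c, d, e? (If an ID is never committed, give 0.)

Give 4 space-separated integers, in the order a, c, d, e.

Answer: 17 22 18 28

Derivation:
Initial committed: {a=4, d=17, e=7}
Op 1: UPDATE e=28 (auto-commit; committed e=28)
Op 2: UPDATE c=22 (auto-commit; committed c=22)
Op 3: UPDATE d=18 (auto-commit; committed d=18)
Op 4: BEGIN: in_txn=True, pending={}
Op 5: UPDATE e=3 (pending; pending now {e=3})
Op 6: UPDATE e=30 (pending; pending now {e=30})
Op 7: ROLLBACK: discarded pending ['e']; in_txn=False
Op 8: BEGIN: in_txn=True, pending={}
Op 9: COMMIT: merged [] into committed; committed now {a=4, c=22, d=18, e=28}
Op 10: UPDATE a=17 (auto-commit; committed a=17)
Op 11: BEGIN: in_txn=True, pending={}
Op 12: ROLLBACK: discarded pending []; in_txn=False
Final committed: {a=17, c=22, d=18, e=28}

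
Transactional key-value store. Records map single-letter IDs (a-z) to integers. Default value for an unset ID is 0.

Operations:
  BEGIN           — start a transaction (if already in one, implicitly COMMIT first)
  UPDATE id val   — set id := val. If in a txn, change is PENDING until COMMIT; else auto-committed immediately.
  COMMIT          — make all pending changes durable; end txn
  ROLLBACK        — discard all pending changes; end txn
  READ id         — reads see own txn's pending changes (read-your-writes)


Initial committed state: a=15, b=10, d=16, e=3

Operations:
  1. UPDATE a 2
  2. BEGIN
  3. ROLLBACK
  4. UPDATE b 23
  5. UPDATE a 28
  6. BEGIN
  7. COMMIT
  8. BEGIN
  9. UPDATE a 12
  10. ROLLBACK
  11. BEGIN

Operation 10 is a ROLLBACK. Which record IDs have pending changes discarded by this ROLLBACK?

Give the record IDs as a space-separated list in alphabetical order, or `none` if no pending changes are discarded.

Answer: a

Derivation:
Initial committed: {a=15, b=10, d=16, e=3}
Op 1: UPDATE a=2 (auto-commit; committed a=2)
Op 2: BEGIN: in_txn=True, pending={}
Op 3: ROLLBACK: discarded pending []; in_txn=False
Op 4: UPDATE b=23 (auto-commit; committed b=23)
Op 5: UPDATE a=28 (auto-commit; committed a=28)
Op 6: BEGIN: in_txn=True, pending={}
Op 7: COMMIT: merged [] into committed; committed now {a=28, b=23, d=16, e=3}
Op 8: BEGIN: in_txn=True, pending={}
Op 9: UPDATE a=12 (pending; pending now {a=12})
Op 10: ROLLBACK: discarded pending ['a']; in_txn=False
Op 11: BEGIN: in_txn=True, pending={}
ROLLBACK at op 10 discards: ['a']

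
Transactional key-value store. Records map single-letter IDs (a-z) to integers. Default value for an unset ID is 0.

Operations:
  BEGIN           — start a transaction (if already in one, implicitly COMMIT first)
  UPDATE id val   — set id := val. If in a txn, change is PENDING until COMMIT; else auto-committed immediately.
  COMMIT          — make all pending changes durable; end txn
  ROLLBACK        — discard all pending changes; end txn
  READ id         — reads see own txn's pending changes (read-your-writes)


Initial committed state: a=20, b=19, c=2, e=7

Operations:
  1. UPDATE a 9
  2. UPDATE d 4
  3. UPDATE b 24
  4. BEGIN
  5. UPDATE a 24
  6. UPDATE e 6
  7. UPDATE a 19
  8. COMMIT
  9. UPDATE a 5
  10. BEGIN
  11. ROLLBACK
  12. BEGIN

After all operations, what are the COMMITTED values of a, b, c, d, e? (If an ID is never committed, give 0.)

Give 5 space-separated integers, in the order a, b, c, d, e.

Initial committed: {a=20, b=19, c=2, e=7}
Op 1: UPDATE a=9 (auto-commit; committed a=9)
Op 2: UPDATE d=4 (auto-commit; committed d=4)
Op 3: UPDATE b=24 (auto-commit; committed b=24)
Op 4: BEGIN: in_txn=True, pending={}
Op 5: UPDATE a=24 (pending; pending now {a=24})
Op 6: UPDATE e=6 (pending; pending now {a=24, e=6})
Op 7: UPDATE a=19 (pending; pending now {a=19, e=6})
Op 8: COMMIT: merged ['a', 'e'] into committed; committed now {a=19, b=24, c=2, d=4, e=6}
Op 9: UPDATE a=5 (auto-commit; committed a=5)
Op 10: BEGIN: in_txn=True, pending={}
Op 11: ROLLBACK: discarded pending []; in_txn=False
Op 12: BEGIN: in_txn=True, pending={}
Final committed: {a=5, b=24, c=2, d=4, e=6}

Answer: 5 24 2 4 6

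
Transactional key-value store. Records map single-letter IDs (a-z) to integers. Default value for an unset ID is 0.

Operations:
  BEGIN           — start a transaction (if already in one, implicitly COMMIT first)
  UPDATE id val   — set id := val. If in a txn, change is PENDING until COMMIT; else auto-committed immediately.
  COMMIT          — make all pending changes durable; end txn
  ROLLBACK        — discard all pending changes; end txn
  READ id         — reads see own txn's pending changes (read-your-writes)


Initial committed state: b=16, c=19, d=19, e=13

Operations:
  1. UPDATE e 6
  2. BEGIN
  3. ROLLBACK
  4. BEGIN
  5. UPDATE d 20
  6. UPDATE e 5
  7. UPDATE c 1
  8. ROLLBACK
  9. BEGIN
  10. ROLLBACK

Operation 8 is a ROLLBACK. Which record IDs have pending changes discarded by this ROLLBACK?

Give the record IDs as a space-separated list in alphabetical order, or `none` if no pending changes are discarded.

Initial committed: {b=16, c=19, d=19, e=13}
Op 1: UPDATE e=6 (auto-commit; committed e=6)
Op 2: BEGIN: in_txn=True, pending={}
Op 3: ROLLBACK: discarded pending []; in_txn=False
Op 4: BEGIN: in_txn=True, pending={}
Op 5: UPDATE d=20 (pending; pending now {d=20})
Op 6: UPDATE e=5 (pending; pending now {d=20, e=5})
Op 7: UPDATE c=1 (pending; pending now {c=1, d=20, e=5})
Op 8: ROLLBACK: discarded pending ['c', 'd', 'e']; in_txn=False
Op 9: BEGIN: in_txn=True, pending={}
Op 10: ROLLBACK: discarded pending []; in_txn=False
ROLLBACK at op 8 discards: ['c', 'd', 'e']

Answer: c d e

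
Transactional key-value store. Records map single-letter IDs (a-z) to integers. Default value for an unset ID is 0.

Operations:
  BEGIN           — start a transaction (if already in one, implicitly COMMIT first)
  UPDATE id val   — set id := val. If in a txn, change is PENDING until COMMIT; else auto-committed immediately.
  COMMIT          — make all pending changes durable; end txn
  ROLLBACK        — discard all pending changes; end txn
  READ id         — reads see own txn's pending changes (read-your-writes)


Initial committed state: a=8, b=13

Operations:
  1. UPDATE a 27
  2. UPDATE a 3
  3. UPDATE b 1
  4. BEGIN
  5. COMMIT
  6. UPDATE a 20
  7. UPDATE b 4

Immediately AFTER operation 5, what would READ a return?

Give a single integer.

Answer: 3

Derivation:
Initial committed: {a=8, b=13}
Op 1: UPDATE a=27 (auto-commit; committed a=27)
Op 2: UPDATE a=3 (auto-commit; committed a=3)
Op 3: UPDATE b=1 (auto-commit; committed b=1)
Op 4: BEGIN: in_txn=True, pending={}
Op 5: COMMIT: merged [] into committed; committed now {a=3, b=1}
After op 5: visible(a) = 3 (pending={}, committed={a=3, b=1})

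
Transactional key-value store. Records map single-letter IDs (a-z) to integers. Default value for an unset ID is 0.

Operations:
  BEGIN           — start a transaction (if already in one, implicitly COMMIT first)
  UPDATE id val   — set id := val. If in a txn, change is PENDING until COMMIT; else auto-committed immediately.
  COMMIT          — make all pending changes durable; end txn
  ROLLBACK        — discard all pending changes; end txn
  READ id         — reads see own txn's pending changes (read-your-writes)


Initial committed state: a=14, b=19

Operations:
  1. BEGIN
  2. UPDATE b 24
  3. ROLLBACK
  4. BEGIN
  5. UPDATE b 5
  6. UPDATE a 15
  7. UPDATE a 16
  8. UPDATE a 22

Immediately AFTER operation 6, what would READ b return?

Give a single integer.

Answer: 5

Derivation:
Initial committed: {a=14, b=19}
Op 1: BEGIN: in_txn=True, pending={}
Op 2: UPDATE b=24 (pending; pending now {b=24})
Op 3: ROLLBACK: discarded pending ['b']; in_txn=False
Op 4: BEGIN: in_txn=True, pending={}
Op 5: UPDATE b=5 (pending; pending now {b=5})
Op 6: UPDATE a=15 (pending; pending now {a=15, b=5})
After op 6: visible(b) = 5 (pending={a=15, b=5}, committed={a=14, b=19})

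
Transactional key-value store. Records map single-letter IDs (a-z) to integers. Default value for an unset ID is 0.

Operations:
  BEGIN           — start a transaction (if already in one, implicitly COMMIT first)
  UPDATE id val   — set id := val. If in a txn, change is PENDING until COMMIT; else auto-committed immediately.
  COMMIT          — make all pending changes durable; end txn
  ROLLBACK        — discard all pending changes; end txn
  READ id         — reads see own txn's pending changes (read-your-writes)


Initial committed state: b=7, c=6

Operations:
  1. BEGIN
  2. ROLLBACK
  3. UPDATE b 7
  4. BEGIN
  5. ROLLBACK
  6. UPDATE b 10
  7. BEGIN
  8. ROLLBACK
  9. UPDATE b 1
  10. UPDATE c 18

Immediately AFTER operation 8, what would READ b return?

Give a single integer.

Answer: 10

Derivation:
Initial committed: {b=7, c=6}
Op 1: BEGIN: in_txn=True, pending={}
Op 2: ROLLBACK: discarded pending []; in_txn=False
Op 3: UPDATE b=7 (auto-commit; committed b=7)
Op 4: BEGIN: in_txn=True, pending={}
Op 5: ROLLBACK: discarded pending []; in_txn=False
Op 6: UPDATE b=10 (auto-commit; committed b=10)
Op 7: BEGIN: in_txn=True, pending={}
Op 8: ROLLBACK: discarded pending []; in_txn=False
After op 8: visible(b) = 10 (pending={}, committed={b=10, c=6})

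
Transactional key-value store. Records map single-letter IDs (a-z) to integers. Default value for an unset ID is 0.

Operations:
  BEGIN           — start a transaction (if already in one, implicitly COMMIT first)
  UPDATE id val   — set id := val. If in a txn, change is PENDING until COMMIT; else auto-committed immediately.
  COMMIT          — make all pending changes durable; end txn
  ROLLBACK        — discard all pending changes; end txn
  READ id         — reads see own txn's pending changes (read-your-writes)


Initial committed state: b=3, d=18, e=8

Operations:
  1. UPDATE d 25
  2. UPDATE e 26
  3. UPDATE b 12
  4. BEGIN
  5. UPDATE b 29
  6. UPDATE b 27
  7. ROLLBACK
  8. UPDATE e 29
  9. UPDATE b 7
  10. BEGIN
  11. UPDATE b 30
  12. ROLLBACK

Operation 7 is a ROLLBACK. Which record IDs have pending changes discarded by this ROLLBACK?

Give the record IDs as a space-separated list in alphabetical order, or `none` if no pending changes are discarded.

Initial committed: {b=3, d=18, e=8}
Op 1: UPDATE d=25 (auto-commit; committed d=25)
Op 2: UPDATE e=26 (auto-commit; committed e=26)
Op 3: UPDATE b=12 (auto-commit; committed b=12)
Op 4: BEGIN: in_txn=True, pending={}
Op 5: UPDATE b=29 (pending; pending now {b=29})
Op 6: UPDATE b=27 (pending; pending now {b=27})
Op 7: ROLLBACK: discarded pending ['b']; in_txn=False
Op 8: UPDATE e=29 (auto-commit; committed e=29)
Op 9: UPDATE b=7 (auto-commit; committed b=7)
Op 10: BEGIN: in_txn=True, pending={}
Op 11: UPDATE b=30 (pending; pending now {b=30})
Op 12: ROLLBACK: discarded pending ['b']; in_txn=False
ROLLBACK at op 7 discards: ['b']

Answer: b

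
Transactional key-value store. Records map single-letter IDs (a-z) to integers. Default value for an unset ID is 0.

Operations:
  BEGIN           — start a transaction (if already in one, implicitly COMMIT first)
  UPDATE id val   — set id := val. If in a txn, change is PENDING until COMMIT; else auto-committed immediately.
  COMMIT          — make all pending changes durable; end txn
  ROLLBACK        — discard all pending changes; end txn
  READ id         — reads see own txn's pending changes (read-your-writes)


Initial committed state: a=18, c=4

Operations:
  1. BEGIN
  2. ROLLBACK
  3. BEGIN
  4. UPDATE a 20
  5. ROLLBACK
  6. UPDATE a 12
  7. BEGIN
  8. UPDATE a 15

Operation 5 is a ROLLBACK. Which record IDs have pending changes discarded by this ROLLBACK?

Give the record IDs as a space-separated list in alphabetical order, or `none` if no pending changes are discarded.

Answer: a

Derivation:
Initial committed: {a=18, c=4}
Op 1: BEGIN: in_txn=True, pending={}
Op 2: ROLLBACK: discarded pending []; in_txn=False
Op 3: BEGIN: in_txn=True, pending={}
Op 4: UPDATE a=20 (pending; pending now {a=20})
Op 5: ROLLBACK: discarded pending ['a']; in_txn=False
Op 6: UPDATE a=12 (auto-commit; committed a=12)
Op 7: BEGIN: in_txn=True, pending={}
Op 8: UPDATE a=15 (pending; pending now {a=15})
ROLLBACK at op 5 discards: ['a']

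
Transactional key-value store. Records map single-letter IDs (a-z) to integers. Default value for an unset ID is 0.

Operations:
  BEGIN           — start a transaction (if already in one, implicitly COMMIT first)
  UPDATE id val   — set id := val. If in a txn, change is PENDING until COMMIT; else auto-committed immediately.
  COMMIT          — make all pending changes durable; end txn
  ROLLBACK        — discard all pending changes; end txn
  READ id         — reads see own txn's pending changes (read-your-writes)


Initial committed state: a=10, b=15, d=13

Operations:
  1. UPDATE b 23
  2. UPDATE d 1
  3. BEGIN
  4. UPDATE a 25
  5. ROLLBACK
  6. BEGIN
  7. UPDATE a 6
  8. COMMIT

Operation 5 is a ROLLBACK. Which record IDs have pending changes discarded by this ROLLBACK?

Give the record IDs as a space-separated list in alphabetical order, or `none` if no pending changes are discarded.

Initial committed: {a=10, b=15, d=13}
Op 1: UPDATE b=23 (auto-commit; committed b=23)
Op 2: UPDATE d=1 (auto-commit; committed d=1)
Op 3: BEGIN: in_txn=True, pending={}
Op 4: UPDATE a=25 (pending; pending now {a=25})
Op 5: ROLLBACK: discarded pending ['a']; in_txn=False
Op 6: BEGIN: in_txn=True, pending={}
Op 7: UPDATE a=6 (pending; pending now {a=6})
Op 8: COMMIT: merged ['a'] into committed; committed now {a=6, b=23, d=1}
ROLLBACK at op 5 discards: ['a']

Answer: a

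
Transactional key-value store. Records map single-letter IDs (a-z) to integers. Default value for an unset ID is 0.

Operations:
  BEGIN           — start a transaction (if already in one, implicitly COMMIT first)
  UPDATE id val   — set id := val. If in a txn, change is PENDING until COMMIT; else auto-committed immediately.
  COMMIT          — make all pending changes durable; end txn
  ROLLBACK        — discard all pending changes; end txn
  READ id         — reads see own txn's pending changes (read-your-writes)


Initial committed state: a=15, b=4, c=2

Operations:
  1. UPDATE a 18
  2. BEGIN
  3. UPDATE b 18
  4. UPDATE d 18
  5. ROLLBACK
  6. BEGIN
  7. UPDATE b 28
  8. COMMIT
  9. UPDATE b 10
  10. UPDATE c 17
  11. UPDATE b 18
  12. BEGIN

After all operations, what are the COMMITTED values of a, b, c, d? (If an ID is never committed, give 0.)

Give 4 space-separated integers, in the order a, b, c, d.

Initial committed: {a=15, b=4, c=2}
Op 1: UPDATE a=18 (auto-commit; committed a=18)
Op 2: BEGIN: in_txn=True, pending={}
Op 3: UPDATE b=18 (pending; pending now {b=18})
Op 4: UPDATE d=18 (pending; pending now {b=18, d=18})
Op 5: ROLLBACK: discarded pending ['b', 'd']; in_txn=False
Op 6: BEGIN: in_txn=True, pending={}
Op 7: UPDATE b=28 (pending; pending now {b=28})
Op 8: COMMIT: merged ['b'] into committed; committed now {a=18, b=28, c=2}
Op 9: UPDATE b=10 (auto-commit; committed b=10)
Op 10: UPDATE c=17 (auto-commit; committed c=17)
Op 11: UPDATE b=18 (auto-commit; committed b=18)
Op 12: BEGIN: in_txn=True, pending={}
Final committed: {a=18, b=18, c=17}

Answer: 18 18 17 0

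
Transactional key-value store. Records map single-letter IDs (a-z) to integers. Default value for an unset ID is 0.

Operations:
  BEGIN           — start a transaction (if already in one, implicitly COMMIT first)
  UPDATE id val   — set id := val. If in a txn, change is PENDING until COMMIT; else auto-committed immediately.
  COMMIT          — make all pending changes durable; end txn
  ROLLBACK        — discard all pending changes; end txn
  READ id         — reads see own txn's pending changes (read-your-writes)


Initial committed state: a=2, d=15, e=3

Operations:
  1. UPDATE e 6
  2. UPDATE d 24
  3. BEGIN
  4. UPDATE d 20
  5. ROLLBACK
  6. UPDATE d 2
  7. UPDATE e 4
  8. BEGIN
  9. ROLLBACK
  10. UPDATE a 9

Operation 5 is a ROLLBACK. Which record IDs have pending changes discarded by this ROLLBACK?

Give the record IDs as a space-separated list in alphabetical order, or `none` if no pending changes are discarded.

Answer: d

Derivation:
Initial committed: {a=2, d=15, e=3}
Op 1: UPDATE e=6 (auto-commit; committed e=6)
Op 2: UPDATE d=24 (auto-commit; committed d=24)
Op 3: BEGIN: in_txn=True, pending={}
Op 4: UPDATE d=20 (pending; pending now {d=20})
Op 5: ROLLBACK: discarded pending ['d']; in_txn=False
Op 6: UPDATE d=2 (auto-commit; committed d=2)
Op 7: UPDATE e=4 (auto-commit; committed e=4)
Op 8: BEGIN: in_txn=True, pending={}
Op 9: ROLLBACK: discarded pending []; in_txn=False
Op 10: UPDATE a=9 (auto-commit; committed a=9)
ROLLBACK at op 5 discards: ['d']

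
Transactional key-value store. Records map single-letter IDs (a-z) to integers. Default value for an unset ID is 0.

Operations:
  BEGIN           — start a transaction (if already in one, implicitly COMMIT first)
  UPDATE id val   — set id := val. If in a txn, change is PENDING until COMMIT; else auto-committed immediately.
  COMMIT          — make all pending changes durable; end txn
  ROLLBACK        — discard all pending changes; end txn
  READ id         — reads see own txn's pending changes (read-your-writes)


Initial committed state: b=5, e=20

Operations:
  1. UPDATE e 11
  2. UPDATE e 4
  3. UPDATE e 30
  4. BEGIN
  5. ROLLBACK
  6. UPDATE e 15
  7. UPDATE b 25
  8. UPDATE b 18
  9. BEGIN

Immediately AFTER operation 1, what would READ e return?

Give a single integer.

Answer: 11

Derivation:
Initial committed: {b=5, e=20}
Op 1: UPDATE e=11 (auto-commit; committed e=11)
After op 1: visible(e) = 11 (pending={}, committed={b=5, e=11})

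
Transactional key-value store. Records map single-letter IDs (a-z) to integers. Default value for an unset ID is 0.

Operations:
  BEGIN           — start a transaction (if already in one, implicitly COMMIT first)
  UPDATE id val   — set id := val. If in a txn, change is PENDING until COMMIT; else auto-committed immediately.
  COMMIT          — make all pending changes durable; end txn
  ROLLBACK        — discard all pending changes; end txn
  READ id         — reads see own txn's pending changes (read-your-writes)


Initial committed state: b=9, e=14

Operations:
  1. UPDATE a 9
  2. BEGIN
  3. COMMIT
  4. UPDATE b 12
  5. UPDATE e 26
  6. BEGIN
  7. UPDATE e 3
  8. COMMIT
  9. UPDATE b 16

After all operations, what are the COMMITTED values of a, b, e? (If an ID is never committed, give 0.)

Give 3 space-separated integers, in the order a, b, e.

Answer: 9 16 3

Derivation:
Initial committed: {b=9, e=14}
Op 1: UPDATE a=9 (auto-commit; committed a=9)
Op 2: BEGIN: in_txn=True, pending={}
Op 3: COMMIT: merged [] into committed; committed now {a=9, b=9, e=14}
Op 4: UPDATE b=12 (auto-commit; committed b=12)
Op 5: UPDATE e=26 (auto-commit; committed e=26)
Op 6: BEGIN: in_txn=True, pending={}
Op 7: UPDATE e=3 (pending; pending now {e=3})
Op 8: COMMIT: merged ['e'] into committed; committed now {a=9, b=12, e=3}
Op 9: UPDATE b=16 (auto-commit; committed b=16)
Final committed: {a=9, b=16, e=3}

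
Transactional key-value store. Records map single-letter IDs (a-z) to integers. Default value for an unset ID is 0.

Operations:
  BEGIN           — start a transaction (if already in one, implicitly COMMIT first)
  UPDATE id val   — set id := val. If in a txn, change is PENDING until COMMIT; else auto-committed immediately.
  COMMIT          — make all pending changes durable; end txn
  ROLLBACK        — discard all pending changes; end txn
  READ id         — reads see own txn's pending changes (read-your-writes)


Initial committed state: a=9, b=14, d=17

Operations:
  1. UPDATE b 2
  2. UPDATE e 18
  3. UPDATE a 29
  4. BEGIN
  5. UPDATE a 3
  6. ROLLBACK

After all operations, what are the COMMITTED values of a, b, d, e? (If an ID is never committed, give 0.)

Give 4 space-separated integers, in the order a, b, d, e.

Initial committed: {a=9, b=14, d=17}
Op 1: UPDATE b=2 (auto-commit; committed b=2)
Op 2: UPDATE e=18 (auto-commit; committed e=18)
Op 3: UPDATE a=29 (auto-commit; committed a=29)
Op 4: BEGIN: in_txn=True, pending={}
Op 5: UPDATE a=3 (pending; pending now {a=3})
Op 6: ROLLBACK: discarded pending ['a']; in_txn=False
Final committed: {a=29, b=2, d=17, e=18}

Answer: 29 2 17 18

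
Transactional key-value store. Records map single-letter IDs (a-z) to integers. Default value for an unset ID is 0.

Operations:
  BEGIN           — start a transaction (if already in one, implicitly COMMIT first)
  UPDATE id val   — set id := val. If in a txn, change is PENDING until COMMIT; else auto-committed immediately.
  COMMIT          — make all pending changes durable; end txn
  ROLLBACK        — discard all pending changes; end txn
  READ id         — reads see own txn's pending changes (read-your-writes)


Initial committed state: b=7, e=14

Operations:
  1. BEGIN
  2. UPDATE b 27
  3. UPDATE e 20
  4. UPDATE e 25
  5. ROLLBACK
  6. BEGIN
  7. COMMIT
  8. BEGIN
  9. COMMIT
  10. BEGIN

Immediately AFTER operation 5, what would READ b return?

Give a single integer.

Initial committed: {b=7, e=14}
Op 1: BEGIN: in_txn=True, pending={}
Op 2: UPDATE b=27 (pending; pending now {b=27})
Op 3: UPDATE e=20 (pending; pending now {b=27, e=20})
Op 4: UPDATE e=25 (pending; pending now {b=27, e=25})
Op 5: ROLLBACK: discarded pending ['b', 'e']; in_txn=False
After op 5: visible(b) = 7 (pending={}, committed={b=7, e=14})

Answer: 7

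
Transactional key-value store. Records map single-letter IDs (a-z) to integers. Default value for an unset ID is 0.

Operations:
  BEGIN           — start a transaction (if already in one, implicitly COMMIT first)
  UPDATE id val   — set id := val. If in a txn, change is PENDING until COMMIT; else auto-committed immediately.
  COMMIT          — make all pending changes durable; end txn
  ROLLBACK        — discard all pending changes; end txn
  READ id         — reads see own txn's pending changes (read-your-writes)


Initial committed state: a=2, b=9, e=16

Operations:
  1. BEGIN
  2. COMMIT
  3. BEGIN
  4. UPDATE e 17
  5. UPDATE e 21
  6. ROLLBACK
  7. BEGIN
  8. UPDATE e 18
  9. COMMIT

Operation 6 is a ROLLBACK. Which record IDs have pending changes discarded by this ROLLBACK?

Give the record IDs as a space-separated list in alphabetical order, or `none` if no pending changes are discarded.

Answer: e

Derivation:
Initial committed: {a=2, b=9, e=16}
Op 1: BEGIN: in_txn=True, pending={}
Op 2: COMMIT: merged [] into committed; committed now {a=2, b=9, e=16}
Op 3: BEGIN: in_txn=True, pending={}
Op 4: UPDATE e=17 (pending; pending now {e=17})
Op 5: UPDATE e=21 (pending; pending now {e=21})
Op 6: ROLLBACK: discarded pending ['e']; in_txn=False
Op 7: BEGIN: in_txn=True, pending={}
Op 8: UPDATE e=18 (pending; pending now {e=18})
Op 9: COMMIT: merged ['e'] into committed; committed now {a=2, b=9, e=18}
ROLLBACK at op 6 discards: ['e']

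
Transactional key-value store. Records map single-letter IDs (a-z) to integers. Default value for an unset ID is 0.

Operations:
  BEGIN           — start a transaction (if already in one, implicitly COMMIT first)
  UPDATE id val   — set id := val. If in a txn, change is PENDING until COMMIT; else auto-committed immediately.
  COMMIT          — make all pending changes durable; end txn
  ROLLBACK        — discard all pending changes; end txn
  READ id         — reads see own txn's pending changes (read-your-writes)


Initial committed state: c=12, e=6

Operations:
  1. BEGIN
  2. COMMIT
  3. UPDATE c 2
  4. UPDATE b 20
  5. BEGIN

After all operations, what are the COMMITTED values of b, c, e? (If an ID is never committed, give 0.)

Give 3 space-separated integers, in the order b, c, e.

Answer: 20 2 6

Derivation:
Initial committed: {c=12, e=6}
Op 1: BEGIN: in_txn=True, pending={}
Op 2: COMMIT: merged [] into committed; committed now {c=12, e=6}
Op 3: UPDATE c=2 (auto-commit; committed c=2)
Op 4: UPDATE b=20 (auto-commit; committed b=20)
Op 5: BEGIN: in_txn=True, pending={}
Final committed: {b=20, c=2, e=6}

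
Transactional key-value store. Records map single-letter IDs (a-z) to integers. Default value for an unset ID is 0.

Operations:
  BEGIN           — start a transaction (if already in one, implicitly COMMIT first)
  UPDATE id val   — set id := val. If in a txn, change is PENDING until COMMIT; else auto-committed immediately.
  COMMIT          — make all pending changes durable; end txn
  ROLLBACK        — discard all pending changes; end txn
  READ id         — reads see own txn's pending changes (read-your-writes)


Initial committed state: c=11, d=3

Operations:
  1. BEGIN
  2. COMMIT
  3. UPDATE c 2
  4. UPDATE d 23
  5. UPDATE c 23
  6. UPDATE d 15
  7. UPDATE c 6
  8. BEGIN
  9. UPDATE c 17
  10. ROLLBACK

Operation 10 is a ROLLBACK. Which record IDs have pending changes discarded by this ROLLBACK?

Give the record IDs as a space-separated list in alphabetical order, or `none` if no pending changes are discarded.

Initial committed: {c=11, d=3}
Op 1: BEGIN: in_txn=True, pending={}
Op 2: COMMIT: merged [] into committed; committed now {c=11, d=3}
Op 3: UPDATE c=2 (auto-commit; committed c=2)
Op 4: UPDATE d=23 (auto-commit; committed d=23)
Op 5: UPDATE c=23 (auto-commit; committed c=23)
Op 6: UPDATE d=15 (auto-commit; committed d=15)
Op 7: UPDATE c=6 (auto-commit; committed c=6)
Op 8: BEGIN: in_txn=True, pending={}
Op 9: UPDATE c=17 (pending; pending now {c=17})
Op 10: ROLLBACK: discarded pending ['c']; in_txn=False
ROLLBACK at op 10 discards: ['c']

Answer: c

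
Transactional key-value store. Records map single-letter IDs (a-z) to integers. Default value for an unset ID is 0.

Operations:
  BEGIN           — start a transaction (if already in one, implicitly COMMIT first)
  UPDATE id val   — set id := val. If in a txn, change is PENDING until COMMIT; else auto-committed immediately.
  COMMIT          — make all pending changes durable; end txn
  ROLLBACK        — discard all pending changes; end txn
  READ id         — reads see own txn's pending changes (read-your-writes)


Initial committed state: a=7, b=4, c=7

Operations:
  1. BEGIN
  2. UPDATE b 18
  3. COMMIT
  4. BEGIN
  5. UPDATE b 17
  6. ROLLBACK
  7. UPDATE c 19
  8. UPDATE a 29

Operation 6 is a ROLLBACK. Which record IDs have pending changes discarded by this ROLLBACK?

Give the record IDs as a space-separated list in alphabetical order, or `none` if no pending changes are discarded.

Answer: b

Derivation:
Initial committed: {a=7, b=4, c=7}
Op 1: BEGIN: in_txn=True, pending={}
Op 2: UPDATE b=18 (pending; pending now {b=18})
Op 3: COMMIT: merged ['b'] into committed; committed now {a=7, b=18, c=7}
Op 4: BEGIN: in_txn=True, pending={}
Op 5: UPDATE b=17 (pending; pending now {b=17})
Op 6: ROLLBACK: discarded pending ['b']; in_txn=False
Op 7: UPDATE c=19 (auto-commit; committed c=19)
Op 8: UPDATE a=29 (auto-commit; committed a=29)
ROLLBACK at op 6 discards: ['b']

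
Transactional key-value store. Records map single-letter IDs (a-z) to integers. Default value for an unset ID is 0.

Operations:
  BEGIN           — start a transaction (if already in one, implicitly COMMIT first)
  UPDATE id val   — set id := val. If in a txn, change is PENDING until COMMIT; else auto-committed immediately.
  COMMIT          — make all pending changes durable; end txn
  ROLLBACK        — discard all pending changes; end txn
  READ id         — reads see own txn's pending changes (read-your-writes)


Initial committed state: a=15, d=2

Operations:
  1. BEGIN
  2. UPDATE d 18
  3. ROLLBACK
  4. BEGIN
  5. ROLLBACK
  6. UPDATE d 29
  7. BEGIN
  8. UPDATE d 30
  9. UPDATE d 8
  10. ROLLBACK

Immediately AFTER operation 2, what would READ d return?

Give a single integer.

Initial committed: {a=15, d=2}
Op 1: BEGIN: in_txn=True, pending={}
Op 2: UPDATE d=18 (pending; pending now {d=18})
After op 2: visible(d) = 18 (pending={d=18}, committed={a=15, d=2})

Answer: 18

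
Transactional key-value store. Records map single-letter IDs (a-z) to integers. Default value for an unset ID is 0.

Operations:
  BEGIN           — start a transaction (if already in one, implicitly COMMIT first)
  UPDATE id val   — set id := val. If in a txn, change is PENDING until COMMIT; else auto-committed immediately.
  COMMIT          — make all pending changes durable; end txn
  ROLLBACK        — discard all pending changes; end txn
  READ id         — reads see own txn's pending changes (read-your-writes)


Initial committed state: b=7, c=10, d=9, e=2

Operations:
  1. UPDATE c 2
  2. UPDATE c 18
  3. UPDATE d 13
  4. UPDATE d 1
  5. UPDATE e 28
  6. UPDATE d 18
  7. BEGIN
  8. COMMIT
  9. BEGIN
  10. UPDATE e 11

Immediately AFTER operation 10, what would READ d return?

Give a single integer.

Initial committed: {b=7, c=10, d=9, e=2}
Op 1: UPDATE c=2 (auto-commit; committed c=2)
Op 2: UPDATE c=18 (auto-commit; committed c=18)
Op 3: UPDATE d=13 (auto-commit; committed d=13)
Op 4: UPDATE d=1 (auto-commit; committed d=1)
Op 5: UPDATE e=28 (auto-commit; committed e=28)
Op 6: UPDATE d=18 (auto-commit; committed d=18)
Op 7: BEGIN: in_txn=True, pending={}
Op 8: COMMIT: merged [] into committed; committed now {b=7, c=18, d=18, e=28}
Op 9: BEGIN: in_txn=True, pending={}
Op 10: UPDATE e=11 (pending; pending now {e=11})
After op 10: visible(d) = 18 (pending={e=11}, committed={b=7, c=18, d=18, e=28})

Answer: 18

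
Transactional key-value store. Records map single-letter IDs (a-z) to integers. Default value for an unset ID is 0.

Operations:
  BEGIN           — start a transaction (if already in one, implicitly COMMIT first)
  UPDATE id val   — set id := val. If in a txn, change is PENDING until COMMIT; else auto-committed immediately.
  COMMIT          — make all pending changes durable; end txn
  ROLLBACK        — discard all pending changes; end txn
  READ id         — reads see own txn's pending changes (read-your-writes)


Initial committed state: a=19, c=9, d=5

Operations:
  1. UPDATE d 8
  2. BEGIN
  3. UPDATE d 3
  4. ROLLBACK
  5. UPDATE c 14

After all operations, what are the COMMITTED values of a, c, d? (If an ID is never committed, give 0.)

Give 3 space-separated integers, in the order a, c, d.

Initial committed: {a=19, c=9, d=5}
Op 1: UPDATE d=8 (auto-commit; committed d=8)
Op 2: BEGIN: in_txn=True, pending={}
Op 3: UPDATE d=3 (pending; pending now {d=3})
Op 4: ROLLBACK: discarded pending ['d']; in_txn=False
Op 5: UPDATE c=14 (auto-commit; committed c=14)
Final committed: {a=19, c=14, d=8}

Answer: 19 14 8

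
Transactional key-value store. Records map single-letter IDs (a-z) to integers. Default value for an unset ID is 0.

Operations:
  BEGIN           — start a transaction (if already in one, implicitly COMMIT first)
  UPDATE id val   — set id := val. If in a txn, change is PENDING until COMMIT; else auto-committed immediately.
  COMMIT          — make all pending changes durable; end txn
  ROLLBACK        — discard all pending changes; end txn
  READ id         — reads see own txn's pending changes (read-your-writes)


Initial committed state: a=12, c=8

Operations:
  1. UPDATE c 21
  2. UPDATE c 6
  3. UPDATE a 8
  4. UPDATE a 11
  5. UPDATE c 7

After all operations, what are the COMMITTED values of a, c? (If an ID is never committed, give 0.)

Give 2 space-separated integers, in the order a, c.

Initial committed: {a=12, c=8}
Op 1: UPDATE c=21 (auto-commit; committed c=21)
Op 2: UPDATE c=6 (auto-commit; committed c=6)
Op 3: UPDATE a=8 (auto-commit; committed a=8)
Op 4: UPDATE a=11 (auto-commit; committed a=11)
Op 5: UPDATE c=7 (auto-commit; committed c=7)
Final committed: {a=11, c=7}

Answer: 11 7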